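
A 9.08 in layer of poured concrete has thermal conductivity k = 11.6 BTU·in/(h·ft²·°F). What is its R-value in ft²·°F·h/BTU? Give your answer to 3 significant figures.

R = L/k = 9.08/11.6 = 0.7828 ft²·°F·h/BTU

0.783 ft²·°F·h/BTU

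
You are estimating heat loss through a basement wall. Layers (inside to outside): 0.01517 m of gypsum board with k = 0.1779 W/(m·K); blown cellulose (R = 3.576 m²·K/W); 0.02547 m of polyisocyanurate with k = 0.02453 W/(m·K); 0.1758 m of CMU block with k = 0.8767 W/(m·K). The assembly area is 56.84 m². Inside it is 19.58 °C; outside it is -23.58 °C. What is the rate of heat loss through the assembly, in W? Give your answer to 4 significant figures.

500.6 W

0.01517/0.1779 = 0.085273
0.02547/0.02453 = 1.0383
0.1758/0.8767 = 0.20052
R_total = 0.085273 + 3.576 + 1.0383 + 0.20052 = 4.9001 m²·K/W
Q = A·ΔT/R = 56.84 × (19.58 − (-23.58)) / 4.9001 = 500.64 W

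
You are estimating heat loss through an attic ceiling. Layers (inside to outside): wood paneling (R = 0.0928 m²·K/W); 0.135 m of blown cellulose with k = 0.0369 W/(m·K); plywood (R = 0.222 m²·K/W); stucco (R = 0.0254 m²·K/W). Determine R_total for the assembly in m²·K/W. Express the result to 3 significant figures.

4.00 m²·K/W

0.135/0.0369 = 3.659
R_total = 0.0928 + 3.659 + 0.222 + 0.0254 = 3.999 m²·K/W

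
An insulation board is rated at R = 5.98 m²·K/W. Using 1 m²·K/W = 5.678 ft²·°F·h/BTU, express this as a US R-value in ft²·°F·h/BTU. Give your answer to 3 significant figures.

R_US = 5.98 × 5.678 = 33.95

34.0 ft²·°F·h/BTU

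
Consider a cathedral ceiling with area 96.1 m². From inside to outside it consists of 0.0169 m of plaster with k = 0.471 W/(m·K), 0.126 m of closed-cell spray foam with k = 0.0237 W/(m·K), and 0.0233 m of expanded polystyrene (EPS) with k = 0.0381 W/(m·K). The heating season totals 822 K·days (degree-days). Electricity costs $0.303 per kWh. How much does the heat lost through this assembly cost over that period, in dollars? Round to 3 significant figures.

0.0169/0.471 = 0.03588
0.126/0.0237 = 5.316
0.0233/0.0381 = 0.6115
R_total = 0.03588 + 5.316 + 0.6115 = 5.964 m²·K/W
E = A × HDD × 24 / R / 1000 = 96.1 × 822 × 24 / 5.964 / 1000 = 317.9 kWh
Cost = 317.9 × 0.303 = $96.32

96.3 dollars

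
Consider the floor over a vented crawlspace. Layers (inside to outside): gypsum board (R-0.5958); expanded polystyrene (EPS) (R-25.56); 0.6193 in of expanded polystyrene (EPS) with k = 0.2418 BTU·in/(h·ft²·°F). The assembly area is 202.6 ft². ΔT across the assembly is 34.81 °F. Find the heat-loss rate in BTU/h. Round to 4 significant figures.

245.6 BTU/h

0.6193/0.2418 = 2.5612
R_total = 0.5958 + 25.56 + 2.5612 = 28.717 ft²·°F·h/BTU
Q = A·ΔT/R = 202.6 × 34.81 / 28.717 = 245.59 BTU/h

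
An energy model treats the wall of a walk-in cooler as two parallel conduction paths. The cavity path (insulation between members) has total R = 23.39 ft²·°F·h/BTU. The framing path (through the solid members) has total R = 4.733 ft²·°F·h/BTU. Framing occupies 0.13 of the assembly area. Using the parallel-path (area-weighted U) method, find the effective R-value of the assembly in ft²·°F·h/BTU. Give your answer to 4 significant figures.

U_eff = 0.87/23.39 + 0.13/4.733 = 0.037195 + 0.027467 = 0.064662
R_eff = 1/U_eff = 15.465 ft²·°F·h/BTU

15.47 ft²·°F·h/BTU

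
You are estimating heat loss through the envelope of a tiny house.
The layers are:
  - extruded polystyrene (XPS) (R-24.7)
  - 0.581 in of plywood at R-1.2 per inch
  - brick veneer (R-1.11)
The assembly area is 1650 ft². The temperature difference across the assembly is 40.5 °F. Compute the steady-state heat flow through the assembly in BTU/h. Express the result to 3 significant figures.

0.581 × 1.2 = 0.6972
R_total = 24.7 + 0.6972 + 1.11 = 26.51 ft²·°F·h/BTU
Q = A·ΔT/R = 1650 × 40.5 / 26.51 = 2521 BTU/h

2520 BTU/h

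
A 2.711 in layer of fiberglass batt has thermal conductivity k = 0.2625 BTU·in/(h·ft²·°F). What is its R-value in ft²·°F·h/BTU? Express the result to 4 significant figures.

10.33 ft²·°F·h/BTU

R = L/k = 2.711/0.2625 = 10.328 ft²·°F·h/BTU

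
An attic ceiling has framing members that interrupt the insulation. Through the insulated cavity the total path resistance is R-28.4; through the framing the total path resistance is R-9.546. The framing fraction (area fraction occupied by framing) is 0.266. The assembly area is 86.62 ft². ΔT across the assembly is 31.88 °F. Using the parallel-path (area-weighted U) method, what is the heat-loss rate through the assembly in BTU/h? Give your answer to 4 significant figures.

U_eff = 0.734/28.4 + 0.266/9.546 = 0.025845 + 0.027865 = 0.05371
R_eff = 1/U_eff = 18.618 ft²·°F·h/BTU
Q = 86.62 × 31.88 / 18.618 = 148.32 BTU/h

148.3 BTU/h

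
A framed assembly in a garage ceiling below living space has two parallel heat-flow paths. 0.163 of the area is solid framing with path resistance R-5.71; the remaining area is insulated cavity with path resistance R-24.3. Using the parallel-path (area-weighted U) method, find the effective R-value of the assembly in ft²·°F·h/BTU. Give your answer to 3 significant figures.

U_eff = 0.837/24.3 + 0.163/5.71 = 0.03444 + 0.02855 = 0.06299
R_eff = 1/U_eff = 15.88 ft²·°F·h/BTU

15.9 ft²·°F·h/BTU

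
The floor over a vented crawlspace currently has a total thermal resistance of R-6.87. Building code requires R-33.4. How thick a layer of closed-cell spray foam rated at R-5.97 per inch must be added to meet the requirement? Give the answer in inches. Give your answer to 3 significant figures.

4.44 in

ΔR = 33.4 − 6.87 = 26.53 ft²·°F·h/BTU
L = ΔR / (R/in) = 26.53/5.97 = 4.444 in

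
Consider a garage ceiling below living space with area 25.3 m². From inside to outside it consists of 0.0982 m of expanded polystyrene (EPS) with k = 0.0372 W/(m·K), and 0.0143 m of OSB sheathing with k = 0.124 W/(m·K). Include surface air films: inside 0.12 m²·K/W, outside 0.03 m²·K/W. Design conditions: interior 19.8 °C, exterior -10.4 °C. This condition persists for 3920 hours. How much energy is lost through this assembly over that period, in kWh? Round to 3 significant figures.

1030 kWh

0.0982/0.0372 = 2.64
0.0143/0.124 = 0.1153
R_total = 0.12 + 2.64 + 0.1153 + 0.03 = 2.905 m²·K/W
Q = 25.3 × (19.8 − (-10.4)) / 2.905 = 263 W
E = 263 W × 3920 h / 1000 = 1031 kWh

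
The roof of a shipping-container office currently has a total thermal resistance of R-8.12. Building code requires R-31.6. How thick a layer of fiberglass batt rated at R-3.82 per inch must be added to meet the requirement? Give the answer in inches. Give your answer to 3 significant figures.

ΔR = 31.6 − 8.12 = 23.48 ft²·°F·h/BTU
L = ΔR / (R/in) = 23.48/3.82 = 6.147 in

6.15 in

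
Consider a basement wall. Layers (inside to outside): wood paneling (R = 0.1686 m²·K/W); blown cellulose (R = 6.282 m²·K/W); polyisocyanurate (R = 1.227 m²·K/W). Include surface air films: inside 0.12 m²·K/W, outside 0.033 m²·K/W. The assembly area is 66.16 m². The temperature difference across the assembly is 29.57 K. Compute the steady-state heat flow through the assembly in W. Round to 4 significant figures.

249.8 W

R_total = 0.12 + 0.1686 + 6.282 + 1.227 + 0.033 = 7.8306 m²·K/W
Q = A·ΔT/R = 66.16 × 29.57 / 7.8306 = 249.83 W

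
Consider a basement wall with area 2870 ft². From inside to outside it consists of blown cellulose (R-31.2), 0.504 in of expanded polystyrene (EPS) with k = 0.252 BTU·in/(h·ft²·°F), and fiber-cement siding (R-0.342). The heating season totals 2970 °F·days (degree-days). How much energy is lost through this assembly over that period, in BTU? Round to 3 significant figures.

0.504/0.252 = 2
R_total = 31.2 + 2 + 0.342 = 33.54 ft²·°F·h/BTU
E = A × HDD × 24 / R = 2870 × 2970 × 24 / 33.54 = 6099000 BTU

6100000 BTU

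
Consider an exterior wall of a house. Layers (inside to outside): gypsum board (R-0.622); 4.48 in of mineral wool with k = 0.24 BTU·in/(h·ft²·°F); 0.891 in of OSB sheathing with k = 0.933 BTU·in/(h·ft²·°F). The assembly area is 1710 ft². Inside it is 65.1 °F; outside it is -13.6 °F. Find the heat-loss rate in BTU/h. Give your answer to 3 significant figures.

4.48/0.24 = 18.67
0.891/0.933 = 0.955
R_total = 0.622 + 18.67 + 0.955 = 20.24 ft²·°F·h/BTU
Q = A·ΔT/R = 1710 × (65.1 − (-13.6)) / 20.24 = 6648 BTU/h

6650 BTU/h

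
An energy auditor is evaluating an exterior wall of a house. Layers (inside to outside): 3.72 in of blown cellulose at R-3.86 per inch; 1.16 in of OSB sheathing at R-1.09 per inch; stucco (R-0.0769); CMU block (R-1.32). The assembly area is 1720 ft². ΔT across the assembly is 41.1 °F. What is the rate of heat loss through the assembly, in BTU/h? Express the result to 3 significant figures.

3.72 × 3.86 = 14.36
1.16 × 1.09 = 1.264
R_total = 14.36 + 1.264 + 0.0769 + 1.32 = 17.02 ft²·°F·h/BTU
Q = A·ΔT/R = 1720 × 41.1 / 17.02 = 4153 BTU/h

4150 BTU/h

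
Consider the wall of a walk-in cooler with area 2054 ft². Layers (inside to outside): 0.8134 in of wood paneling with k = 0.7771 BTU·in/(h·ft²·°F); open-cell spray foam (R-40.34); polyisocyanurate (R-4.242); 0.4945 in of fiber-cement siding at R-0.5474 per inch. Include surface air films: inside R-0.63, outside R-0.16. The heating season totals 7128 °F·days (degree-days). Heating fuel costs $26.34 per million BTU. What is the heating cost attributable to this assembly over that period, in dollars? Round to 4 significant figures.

0.8134/0.7771 = 1.0467
0.4945 × 0.5474 = 0.27069
R_total = 0.63 + 1.0467 + 40.34 + 4.242 + 0.27069 + 0.16 = 46.689 ft²·°F·h/BTU
E = A × HDD × 24 / R = 2054 × 7128 × 24 / 46.689 = 7525900 BTU
Cost = 7525900/10⁶ × 26.34 = $198.23

198.2 dollars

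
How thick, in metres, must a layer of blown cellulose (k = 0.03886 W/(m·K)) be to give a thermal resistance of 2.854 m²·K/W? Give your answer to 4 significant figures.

L = R·k = 2.854 × 0.03886 = 0.11091 m

0.1109 m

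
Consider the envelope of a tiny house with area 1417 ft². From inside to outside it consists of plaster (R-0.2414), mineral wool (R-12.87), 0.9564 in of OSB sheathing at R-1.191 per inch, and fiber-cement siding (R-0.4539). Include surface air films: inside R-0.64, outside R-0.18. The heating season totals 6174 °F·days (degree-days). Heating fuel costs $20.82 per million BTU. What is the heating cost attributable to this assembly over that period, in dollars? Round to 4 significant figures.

281.6 dollars

0.9564 × 1.191 = 1.1391
R_total = 0.64 + 0.2414 + 12.87 + 1.1391 + 0.4539 + 0.18 = 15.524 ft²·°F·h/BTU
E = A × HDD × 24 / R = 1417 × 6174 × 24 / 15.524 = 13525000 BTU
Cost = 13525000/10⁶ × 20.82 = $281.59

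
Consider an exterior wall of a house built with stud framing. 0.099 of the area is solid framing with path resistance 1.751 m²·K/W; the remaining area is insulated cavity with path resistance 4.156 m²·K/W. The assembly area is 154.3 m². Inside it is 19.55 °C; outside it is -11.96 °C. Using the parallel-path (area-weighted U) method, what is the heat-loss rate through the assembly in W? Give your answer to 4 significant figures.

U_eff = 0.901/4.156 + 0.099/1.751 = 0.21679 + 0.056539 = 0.27333
R_eff = 1/U_eff = 3.6585 m²·K/W
Q = 154.3 × (19.55 − (-11.96)) / 3.6585 = 1328.9 W

1329 W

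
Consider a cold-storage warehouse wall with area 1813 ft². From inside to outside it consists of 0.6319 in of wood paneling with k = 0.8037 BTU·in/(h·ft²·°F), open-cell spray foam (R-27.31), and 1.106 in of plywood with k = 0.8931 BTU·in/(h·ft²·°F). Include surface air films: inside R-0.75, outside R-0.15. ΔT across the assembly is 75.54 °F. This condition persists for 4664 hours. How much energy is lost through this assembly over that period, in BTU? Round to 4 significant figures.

21130000 BTU

0.6319/0.8037 = 0.78624
1.106/0.8931 = 1.2384
R_total = 0.75 + 0.78624 + 27.31 + 1.2384 + 0.15 = 30.235 ft²·°F·h/BTU
Q = 1813 × 75.54 / 30.235 = 4529.7 BTU/h
E = 4529.7 × 4664 = 21127000 BTU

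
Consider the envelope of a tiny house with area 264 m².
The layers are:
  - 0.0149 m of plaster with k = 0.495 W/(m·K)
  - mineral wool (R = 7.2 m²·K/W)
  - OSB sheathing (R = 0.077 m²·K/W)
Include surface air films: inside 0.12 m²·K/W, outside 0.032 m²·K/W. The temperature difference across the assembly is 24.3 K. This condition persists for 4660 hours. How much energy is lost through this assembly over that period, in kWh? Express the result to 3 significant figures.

0.0149/0.495 = 0.0301
R_total = 0.12 + 0.0301 + 7.2 + 0.077 + 0.032 = 7.459 m²·K/W
Q = 264 × 24.3 / 7.459 = 860.1 W
E = 860.1 W × 4660 h / 1000 = 4008 kWh

4010 kWh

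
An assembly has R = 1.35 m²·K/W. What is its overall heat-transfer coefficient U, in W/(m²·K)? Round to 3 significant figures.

U = 1/R = 1/1.35 = 0.7407

0.741 W/(m²·K)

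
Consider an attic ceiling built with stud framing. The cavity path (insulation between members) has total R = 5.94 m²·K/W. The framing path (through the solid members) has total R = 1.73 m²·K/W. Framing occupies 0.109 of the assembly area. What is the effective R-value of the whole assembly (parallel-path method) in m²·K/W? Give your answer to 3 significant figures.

U_eff = 0.891/5.94 + 0.109/1.73 = 0.15 + 0.06301 = 0.213
R_eff = 1/U_eff = 4.695 m²·K/W

4.69 m²·K/W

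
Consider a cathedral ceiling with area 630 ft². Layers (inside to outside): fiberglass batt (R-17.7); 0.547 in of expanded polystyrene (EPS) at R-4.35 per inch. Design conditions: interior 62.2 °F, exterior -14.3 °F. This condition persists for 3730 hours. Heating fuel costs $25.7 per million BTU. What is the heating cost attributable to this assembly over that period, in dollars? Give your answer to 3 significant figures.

230 dollars

0.547 × 4.35 = 2.379
R_total = 17.7 + 2.379 = 20.08 ft²·°F·h/BTU
Q = 630 × (62.2 − (-14.3)) / 20.08 = 2400 BTU/h
E = 2400 × 3730 = 8953000 BTU
Cost = 8953000/10⁶ × 25.7 = $230.1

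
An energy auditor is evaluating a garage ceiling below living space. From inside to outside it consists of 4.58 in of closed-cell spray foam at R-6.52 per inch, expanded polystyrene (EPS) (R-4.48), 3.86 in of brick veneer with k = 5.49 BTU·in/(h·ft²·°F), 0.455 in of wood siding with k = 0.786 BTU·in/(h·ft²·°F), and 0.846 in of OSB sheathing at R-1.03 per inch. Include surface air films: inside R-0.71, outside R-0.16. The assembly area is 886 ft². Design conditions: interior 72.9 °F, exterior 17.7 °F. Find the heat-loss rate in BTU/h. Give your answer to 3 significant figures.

4.58 × 6.52 = 29.86
3.86/5.49 = 0.7031
0.455/0.786 = 0.5789
0.846 × 1.03 = 0.8714
R_total = 0.71 + 29.86 + 4.48 + 0.7031 + 0.5789 + 0.8714 + 0.16 = 37.36 ft²·°F·h/BTU
Q = A·ΔT/R = 886 × (72.9 − 17.7) / 37.36 = 1309 BTU/h

1310 BTU/h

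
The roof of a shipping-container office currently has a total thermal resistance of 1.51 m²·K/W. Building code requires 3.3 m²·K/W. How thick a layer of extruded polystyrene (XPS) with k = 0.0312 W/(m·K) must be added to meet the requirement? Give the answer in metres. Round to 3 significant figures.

0.0558 m

ΔR = 3.3 − 1.51 = 1.79 m²·K/W
L = ΔR × k = 1.79 × 0.0312 = 0.05585 m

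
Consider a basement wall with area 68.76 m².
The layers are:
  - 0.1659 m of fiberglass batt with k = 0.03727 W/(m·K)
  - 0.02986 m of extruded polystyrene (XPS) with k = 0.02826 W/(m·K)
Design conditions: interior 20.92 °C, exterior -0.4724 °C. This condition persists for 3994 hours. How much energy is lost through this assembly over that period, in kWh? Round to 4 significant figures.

1067 kWh

0.1659/0.03727 = 4.4513
0.02986/0.02826 = 1.0566
R_total = 4.4513 + 1.0566 = 5.5079 m²·K/W
Q = 68.76 × (20.92 − (-0.4724)) / 5.5079 = 267.06 W
E = 267.06 W × 3994 h / 1000 = 1066.6 kWh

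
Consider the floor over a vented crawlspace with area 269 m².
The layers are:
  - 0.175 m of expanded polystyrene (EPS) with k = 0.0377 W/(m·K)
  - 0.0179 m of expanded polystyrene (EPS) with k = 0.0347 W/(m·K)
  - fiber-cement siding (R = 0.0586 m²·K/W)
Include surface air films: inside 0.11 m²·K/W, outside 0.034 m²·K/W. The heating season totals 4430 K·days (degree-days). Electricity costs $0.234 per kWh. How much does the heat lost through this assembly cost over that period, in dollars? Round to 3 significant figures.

0.175/0.0377 = 4.642
0.0179/0.0347 = 0.5159
R_total = 0.11 + 4.642 + 0.5159 + 0.0586 + 0.034 = 5.36 m²·K/W
E = A × HDD × 24 / R / 1000 = 269 × 4430 × 24 / 5.36 / 1000 = 5335 kWh
Cost = 5335 × 0.234 = $1249

1250 dollars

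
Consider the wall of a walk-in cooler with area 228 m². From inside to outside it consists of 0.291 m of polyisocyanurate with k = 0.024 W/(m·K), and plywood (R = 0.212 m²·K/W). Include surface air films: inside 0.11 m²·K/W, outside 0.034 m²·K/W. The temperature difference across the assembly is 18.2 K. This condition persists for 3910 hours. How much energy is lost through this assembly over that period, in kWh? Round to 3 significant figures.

1300 kWh

0.291/0.024 = 12.12
R_total = 0.11 + 12.12 + 0.212 + 0.034 = 12.48 m²·K/W
Q = 228 × 18.2 / 12.48 = 332.5 W
E = 332.5 W × 3910 h / 1000 = 1300 kWh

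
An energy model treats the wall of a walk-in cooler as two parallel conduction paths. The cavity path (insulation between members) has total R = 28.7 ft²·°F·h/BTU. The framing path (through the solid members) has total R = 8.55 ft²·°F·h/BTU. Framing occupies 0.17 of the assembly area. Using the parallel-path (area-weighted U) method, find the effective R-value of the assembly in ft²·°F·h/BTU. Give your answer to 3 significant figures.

U_eff = 0.83/28.7 + 0.17/8.55 = 0.02892 + 0.01988 = 0.0488
R_eff = 1/U_eff = 20.49 ft²·°F·h/BTU

20.5 ft²·°F·h/BTU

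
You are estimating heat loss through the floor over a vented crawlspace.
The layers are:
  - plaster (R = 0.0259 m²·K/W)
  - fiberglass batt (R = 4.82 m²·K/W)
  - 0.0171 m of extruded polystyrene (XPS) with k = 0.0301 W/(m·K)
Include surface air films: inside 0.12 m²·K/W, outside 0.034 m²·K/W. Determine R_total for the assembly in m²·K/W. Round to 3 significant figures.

5.57 m²·K/W

0.0171/0.0301 = 0.5681
R_total = 0.12 + 0.0259 + 4.82 + 0.5681 + 0.034 = 5.568 m²·K/W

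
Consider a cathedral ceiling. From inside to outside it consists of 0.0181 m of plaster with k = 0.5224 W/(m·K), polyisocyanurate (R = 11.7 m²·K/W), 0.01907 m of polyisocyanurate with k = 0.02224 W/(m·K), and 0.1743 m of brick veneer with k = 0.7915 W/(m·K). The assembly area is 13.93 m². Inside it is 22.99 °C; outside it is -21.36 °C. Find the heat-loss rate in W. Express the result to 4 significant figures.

48.22 W

0.0181/0.5224 = 0.034648
0.01907/0.02224 = 0.85746
0.1743/0.7915 = 0.22021
R_total = 0.034648 + 11.7 + 0.85746 + 0.22021 = 12.812 m²·K/W
Q = A·ΔT/R = 13.93 × (22.99 − (-21.36)) / 12.812 = 48.219 W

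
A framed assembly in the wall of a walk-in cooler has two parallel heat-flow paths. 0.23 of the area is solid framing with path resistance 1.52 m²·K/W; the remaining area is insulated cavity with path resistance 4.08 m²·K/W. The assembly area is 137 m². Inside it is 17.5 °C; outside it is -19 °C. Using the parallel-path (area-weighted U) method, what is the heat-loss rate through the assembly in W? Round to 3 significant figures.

1700 W

U_eff = 0.77/4.08 + 0.23/1.52 = 0.1887 + 0.1513 = 0.34
R_eff = 1/U_eff = 2.941 m²·K/W
Q = 137 × (17.5 − (-19)) / 2.941 = 1700 W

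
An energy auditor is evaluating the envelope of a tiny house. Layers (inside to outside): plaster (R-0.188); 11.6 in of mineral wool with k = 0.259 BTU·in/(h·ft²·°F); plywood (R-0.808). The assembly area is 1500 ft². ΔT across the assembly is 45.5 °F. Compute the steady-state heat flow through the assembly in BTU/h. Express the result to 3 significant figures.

1490 BTU/h

11.6/0.259 = 44.79
R_total = 0.188 + 44.79 + 0.808 = 45.78 ft²·°F·h/BTU
Q = A·ΔT/R = 1500 × 45.5 / 45.78 = 1491 BTU/h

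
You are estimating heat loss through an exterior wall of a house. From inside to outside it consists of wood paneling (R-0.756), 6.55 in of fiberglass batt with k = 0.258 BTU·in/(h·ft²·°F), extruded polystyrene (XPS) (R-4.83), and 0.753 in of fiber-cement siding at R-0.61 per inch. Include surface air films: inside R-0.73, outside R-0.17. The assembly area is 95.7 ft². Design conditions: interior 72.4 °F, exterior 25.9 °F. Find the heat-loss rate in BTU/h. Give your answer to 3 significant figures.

6.55/0.258 = 25.39
0.753 × 0.61 = 0.4593
R_total = 0.73 + 0.756 + 25.39 + 4.83 + 0.4593 + 0.17 = 32.33 ft²·°F·h/BTU
Q = A·ΔT/R = 95.7 × (72.4 − 25.9) / 32.33 = 137.6 BTU/h

138 BTU/h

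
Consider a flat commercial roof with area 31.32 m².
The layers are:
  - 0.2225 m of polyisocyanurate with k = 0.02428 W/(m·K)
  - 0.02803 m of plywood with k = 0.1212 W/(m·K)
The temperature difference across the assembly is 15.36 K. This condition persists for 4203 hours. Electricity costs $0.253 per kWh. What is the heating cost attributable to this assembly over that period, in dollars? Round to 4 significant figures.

0.2225/0.02428 = 9.1639
0.02803/0.1212 = 0.23127
R_total = 9.1639 + 0.23127 = 9.3952 m²·K/W
Q = 31.32 × 15.36 / 9.3952 = 51.204 W
E = 51.204 W × 4203 h / 1000 = 215.21 kWh
Cost = 215.21 × 0.253 = $54.449

54.45 dollars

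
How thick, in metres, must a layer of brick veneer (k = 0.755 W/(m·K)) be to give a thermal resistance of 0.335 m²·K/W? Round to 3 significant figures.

0.253 m

L = R·k = 0.335 × 0.755 = 0.2529 m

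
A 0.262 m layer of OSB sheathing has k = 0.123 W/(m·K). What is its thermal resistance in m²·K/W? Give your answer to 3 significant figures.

2.13 m²·K/W

R = L/k = 0.262/0.123 = 2.13 m²·K/W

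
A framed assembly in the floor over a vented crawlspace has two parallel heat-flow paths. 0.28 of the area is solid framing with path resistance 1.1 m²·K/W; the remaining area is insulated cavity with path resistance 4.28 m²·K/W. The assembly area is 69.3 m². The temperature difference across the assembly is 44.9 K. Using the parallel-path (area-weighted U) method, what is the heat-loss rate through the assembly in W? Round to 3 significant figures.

U_eff = 0.72/4.28 + 0.28/1.1 = 0.1682 + 0.2545 = 0.4228
R_eff = 1/U_eff = 2.365 m²·K/W
Q = 69.3 × 44.9 / 2.365 = 1315 W

1320 W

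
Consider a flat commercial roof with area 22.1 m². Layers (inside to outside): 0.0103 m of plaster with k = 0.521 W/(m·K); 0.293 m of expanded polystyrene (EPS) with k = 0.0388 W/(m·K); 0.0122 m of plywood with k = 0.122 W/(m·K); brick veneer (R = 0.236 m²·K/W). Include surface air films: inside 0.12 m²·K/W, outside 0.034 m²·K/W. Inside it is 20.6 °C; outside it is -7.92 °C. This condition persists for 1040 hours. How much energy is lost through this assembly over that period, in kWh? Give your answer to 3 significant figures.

81.3 kWh

0.0103/0.521 = 0.01977
0.293/0.0388 = 7.552
0.0122/0.122 = 0.1
R_total = 0.12 + 0.01977 + 7.552 + 0.1 + 0.236 + 0.034 = 8.061 m²·K/W
Q = 22.1 × (20.6 − (-7.92)) / 8.061 = 78.19 W
E = 78.19 W × 1040 h / 1000 = 81.31 kWh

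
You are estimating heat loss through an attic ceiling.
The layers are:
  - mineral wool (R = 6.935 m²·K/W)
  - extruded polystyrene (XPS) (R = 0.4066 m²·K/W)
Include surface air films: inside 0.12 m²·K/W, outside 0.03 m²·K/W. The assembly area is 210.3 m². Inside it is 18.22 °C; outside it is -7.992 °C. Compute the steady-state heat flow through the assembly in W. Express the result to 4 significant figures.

735.8 W

R_total = 0.12 + 6.935 + 0.4066 + 0.03 = 7.4916 m²·K/W
Q = A·ΔT/R = 210.3 × (18.22 − (-7.992)) / 7.4916 = 735.81 W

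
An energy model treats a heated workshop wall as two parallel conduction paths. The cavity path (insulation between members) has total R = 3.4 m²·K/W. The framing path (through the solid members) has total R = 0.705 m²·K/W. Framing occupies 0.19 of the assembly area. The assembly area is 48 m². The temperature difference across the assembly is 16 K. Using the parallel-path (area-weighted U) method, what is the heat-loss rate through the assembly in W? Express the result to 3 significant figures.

390 W

U_eff = 0.81/3.4 + 0.19/0.705 = 0.2382 + 0.2695 = 0.5077
R_eff = 1/U_eff = 1.97 m²·K/W
Q = 48 × 16 / 1.97 = 389.9 W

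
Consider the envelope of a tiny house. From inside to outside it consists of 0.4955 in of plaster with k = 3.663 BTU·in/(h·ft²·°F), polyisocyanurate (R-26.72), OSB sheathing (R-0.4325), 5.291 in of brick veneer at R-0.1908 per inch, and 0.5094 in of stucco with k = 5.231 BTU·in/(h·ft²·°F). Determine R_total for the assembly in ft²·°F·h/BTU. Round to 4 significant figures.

0.4955/3.663 = 0.13527
5.291 × 0.1908 = 1.0095
0.5094/5.231 = 0.097381
R_total = 0.13527 + 26.72 + 0.4325 + 1.0095 + 0.097381 = 28.395 ft²·°F·h/BTU

28.39 ft²·°F·h/BTU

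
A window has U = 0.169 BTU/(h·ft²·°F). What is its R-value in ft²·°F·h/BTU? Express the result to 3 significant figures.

5.92 ft²·°F·h/BTU

R = 1/U = 1/0.169 = 5.917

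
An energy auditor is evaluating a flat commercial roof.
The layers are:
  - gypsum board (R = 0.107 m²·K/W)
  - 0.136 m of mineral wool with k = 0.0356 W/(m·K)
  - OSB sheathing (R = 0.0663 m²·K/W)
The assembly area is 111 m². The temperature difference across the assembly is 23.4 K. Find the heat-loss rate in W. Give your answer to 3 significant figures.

650 W

0.136/0.0356 = 3.82
R_total = 0.107 + 3.82 + 0.0663 = 3.994 m²·K/W
Q = A·ΔT/R = 111 × 23.4 / 3.994 = 650.4 W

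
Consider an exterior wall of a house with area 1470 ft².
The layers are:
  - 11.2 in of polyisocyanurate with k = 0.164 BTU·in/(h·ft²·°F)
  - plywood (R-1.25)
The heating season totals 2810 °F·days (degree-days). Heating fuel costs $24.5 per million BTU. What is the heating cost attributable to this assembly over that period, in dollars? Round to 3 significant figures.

34.9 dollars

11.2/0.164 = 68.29
R_total = 68.29 + 1.25 = 69.54 ft²·°F·h/BTU
E = A × HDD × 24 / R = 1470 × 2810 × 24 / 69.54 = 1426000 BTU
Cost = 1426000/10⁶ × 24.5 = $34.93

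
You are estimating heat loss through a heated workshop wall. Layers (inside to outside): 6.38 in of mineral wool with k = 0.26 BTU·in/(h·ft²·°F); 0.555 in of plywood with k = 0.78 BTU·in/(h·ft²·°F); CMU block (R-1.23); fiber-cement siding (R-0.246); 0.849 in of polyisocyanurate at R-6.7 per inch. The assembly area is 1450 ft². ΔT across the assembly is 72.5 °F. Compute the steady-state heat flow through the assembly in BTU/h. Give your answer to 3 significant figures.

6.38/0.26 = 24.54
0.555/0.78 = 0.7115
0.849 × 6.7 = 5.688
R_total = 24.54 + 0.7115 + 1.23 + 0.246 + 5.688 = 32.41 ft²·°F·h/BTU
Q = A·ΔT/R = 1450 × 72.5 / 32.41 = 3243 BTU/h

3240 BTU/h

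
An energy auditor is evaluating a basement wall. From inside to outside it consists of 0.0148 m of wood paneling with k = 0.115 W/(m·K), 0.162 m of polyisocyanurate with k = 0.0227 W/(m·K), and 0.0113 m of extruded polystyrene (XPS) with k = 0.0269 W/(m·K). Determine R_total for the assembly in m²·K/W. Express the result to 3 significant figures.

7.69 m²·K/W

0.0148/0.115 = 0.1287
0.162/0.0227 = 7.137
0.0113/0.0269 = 0.4201
R_total = 0.1287 + 7.137 + 0.4201 = 7.685 m²·K/W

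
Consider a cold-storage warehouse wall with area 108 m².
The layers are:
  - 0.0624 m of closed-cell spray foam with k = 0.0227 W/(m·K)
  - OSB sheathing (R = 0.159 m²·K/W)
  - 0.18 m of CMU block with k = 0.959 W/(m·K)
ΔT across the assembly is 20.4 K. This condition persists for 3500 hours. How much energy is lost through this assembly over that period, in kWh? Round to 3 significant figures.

2490 kWh

0.0624/0.0227 = 2.749
0.18/0.959 = 0.1877
R_total = 2.749 + 0.159 + 0.1877 = 3.096 m²·K/W
Q = 108 × 20.4 / 3.096 = 711.7 W
E = 711.7 W × 3500 h / 1000 = 2491 kWh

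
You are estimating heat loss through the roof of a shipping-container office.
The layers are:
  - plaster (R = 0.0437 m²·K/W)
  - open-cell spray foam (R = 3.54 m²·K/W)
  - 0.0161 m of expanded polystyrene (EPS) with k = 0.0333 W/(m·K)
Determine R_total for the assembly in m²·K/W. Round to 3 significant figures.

0.0161/0.0333 = 0.4835
R_total = 0.0437 + 3.54 + 0.4835 = 4.067 m²·K/W

4.07 m²·K/W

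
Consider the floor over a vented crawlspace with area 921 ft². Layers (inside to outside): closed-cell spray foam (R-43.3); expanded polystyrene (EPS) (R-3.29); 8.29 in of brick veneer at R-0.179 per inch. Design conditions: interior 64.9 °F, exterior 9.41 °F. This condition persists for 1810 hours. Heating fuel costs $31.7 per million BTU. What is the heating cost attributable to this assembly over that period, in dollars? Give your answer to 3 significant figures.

61.0 dollars

8.29 × 0.179 = 1.484
R_total = 43.3 + 3.29 + 1.484 = 48.07 ft²·°F·h/BTU
Q = 921 × (64.9 − 9.41) / 48.07 = 1063 BTU/h
E = 1063 × 1810 = 1924000 BTU
Cost = 1924000/10⁶ × 31.7 = $61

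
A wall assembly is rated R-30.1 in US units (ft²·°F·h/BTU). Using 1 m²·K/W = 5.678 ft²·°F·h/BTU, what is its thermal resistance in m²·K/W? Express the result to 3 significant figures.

5.30 m²·K/W

R_SI = 30.1/5.678 = 5.301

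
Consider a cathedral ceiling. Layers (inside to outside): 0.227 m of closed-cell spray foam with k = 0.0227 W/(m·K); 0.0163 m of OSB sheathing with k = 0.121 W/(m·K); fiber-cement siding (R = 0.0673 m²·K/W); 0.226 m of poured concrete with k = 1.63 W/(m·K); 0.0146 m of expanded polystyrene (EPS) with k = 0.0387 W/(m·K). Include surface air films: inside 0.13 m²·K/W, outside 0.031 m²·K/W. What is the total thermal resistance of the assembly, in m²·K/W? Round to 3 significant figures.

10.9 m²·K/W

0.227/0.0227 = 10
0.0163/0.121 = 0.1347
0.226/1.63 = 0.1387
0.0146/0.0387 = 0.3773
R_total = 0.13 + 10 + 0.1347 + 0.0673 + 0.1387 + 0.3773 + 0.031 = 10.88 m²·K/W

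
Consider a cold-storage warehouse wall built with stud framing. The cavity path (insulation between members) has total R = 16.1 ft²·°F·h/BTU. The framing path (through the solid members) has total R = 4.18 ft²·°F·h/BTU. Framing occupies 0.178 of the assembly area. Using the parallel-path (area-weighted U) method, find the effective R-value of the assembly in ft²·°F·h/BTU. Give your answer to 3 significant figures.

10.7 ft²·°F·h/BTU

U_eff = 0.822/16.1 + 0.178/4.18 = 0.05106 + 0.04258 = 0.09364
R_eff = 1/U_eff = 10.68 ft²·°F·h/BTU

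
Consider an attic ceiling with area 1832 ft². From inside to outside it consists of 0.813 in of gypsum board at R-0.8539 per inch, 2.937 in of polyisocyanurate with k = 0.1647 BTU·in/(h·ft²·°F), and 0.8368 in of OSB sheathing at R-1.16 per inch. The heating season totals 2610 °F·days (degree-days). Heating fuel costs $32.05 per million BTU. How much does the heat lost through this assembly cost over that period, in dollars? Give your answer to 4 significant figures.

188.6 dollars

0.813 × 0.8539 = 0.69422
2.937/0.1647 = 17.832
0.8368 × 1.16 = 0.97069
R_total = 0.69422 + 17.832 + 0.97069 = 19.497 ft²·°F·h/BTU
E = A × HDD × 24 / R = 1832 × 2610 × 24 / 19.497 = 5885800 BTU
Cost = 5885800/10⁶ × 32.05 = $188.64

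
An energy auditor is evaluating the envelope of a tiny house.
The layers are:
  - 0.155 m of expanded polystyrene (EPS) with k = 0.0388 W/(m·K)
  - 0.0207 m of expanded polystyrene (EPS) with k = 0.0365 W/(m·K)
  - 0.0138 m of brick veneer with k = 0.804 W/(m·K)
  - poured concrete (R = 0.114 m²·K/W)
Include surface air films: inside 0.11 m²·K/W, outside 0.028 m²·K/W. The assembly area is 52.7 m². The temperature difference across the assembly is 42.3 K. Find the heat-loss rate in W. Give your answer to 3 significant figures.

461 W

0.155/0.0388 = 3.995
0.0207/0.0365 = 0.5671
0.0138/0.804 = 0.01716
R_total = 0.11 + 3.995 + 0.5671 + 0.01716 + 0.114 + 0.028 = 4.831 m²·K/W
Q = A·ΔT/R = 52.7 × 42.3 / 4.831 = 461.4 W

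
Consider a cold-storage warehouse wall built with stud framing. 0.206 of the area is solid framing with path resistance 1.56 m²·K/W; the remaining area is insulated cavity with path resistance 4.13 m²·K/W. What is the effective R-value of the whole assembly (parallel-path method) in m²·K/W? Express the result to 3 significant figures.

U_eff = 0.794/4.13 + 0.206/1.56 = 0.1923 + 0.1321 = 0.3243
R_eff = 1/U_eff = 3.084 m²·K/W

3.08 m²·K/W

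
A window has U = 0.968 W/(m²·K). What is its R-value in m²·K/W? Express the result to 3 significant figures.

R = 1/U = 1/0.968 = 1.033

1.03 m²·K/W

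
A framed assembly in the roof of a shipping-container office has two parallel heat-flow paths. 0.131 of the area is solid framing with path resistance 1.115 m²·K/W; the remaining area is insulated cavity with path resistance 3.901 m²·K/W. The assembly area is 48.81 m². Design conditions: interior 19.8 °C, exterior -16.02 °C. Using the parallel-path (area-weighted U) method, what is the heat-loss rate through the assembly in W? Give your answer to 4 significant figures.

U_eff = 0.869/3.901 + 0.131/1.115 = 0.22276 + 0.11749 = 0.34025
R_eff = 1/U_eff = 2.939 m²·K/W
Q = 48.81 × (19.8 − (-16.02)) / 2.939 = 594.89 W

594.9 W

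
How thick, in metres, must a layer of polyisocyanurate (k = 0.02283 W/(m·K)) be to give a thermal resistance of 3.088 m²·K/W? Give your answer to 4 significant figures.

L = R·k = 3.088 × 0.02283 = 0.070499 m

0.07050 m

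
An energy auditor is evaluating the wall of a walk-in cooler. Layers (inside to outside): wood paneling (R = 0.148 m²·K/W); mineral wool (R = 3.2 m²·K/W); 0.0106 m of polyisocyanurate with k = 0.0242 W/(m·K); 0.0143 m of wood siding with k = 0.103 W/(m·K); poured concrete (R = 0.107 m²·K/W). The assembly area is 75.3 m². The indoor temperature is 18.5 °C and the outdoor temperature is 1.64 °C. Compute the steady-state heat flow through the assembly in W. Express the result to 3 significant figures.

0.0106/0.0242 = 0.438
0.0143/0.103 = 0.1388
R_total = 0.148 + 3.2 + 0.438 + 0.1388 + 0.107 = 4.032 m²·K/W
Q = A·ΔT/R = 75.3 × (18.5 − 1.64) / 4.032 = 314.9 W

315 W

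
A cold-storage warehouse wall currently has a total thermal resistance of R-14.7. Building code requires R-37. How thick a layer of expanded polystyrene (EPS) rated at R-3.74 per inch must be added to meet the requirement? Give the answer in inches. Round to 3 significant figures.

5.96 in

ΔR = 37 − 14.7 = 22.3 ft²·°F·h/BTU
L = ΔR / (R/in) = 22.3/3.74 = 5.963 in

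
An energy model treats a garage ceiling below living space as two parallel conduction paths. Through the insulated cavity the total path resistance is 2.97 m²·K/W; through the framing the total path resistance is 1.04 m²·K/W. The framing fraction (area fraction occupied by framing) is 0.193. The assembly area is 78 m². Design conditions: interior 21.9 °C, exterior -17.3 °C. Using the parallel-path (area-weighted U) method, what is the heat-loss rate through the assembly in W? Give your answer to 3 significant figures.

1400 W

U_eff = 0.807/2.97 + 0.193/1.04 = 0.2717 + 0.1856 = 0.4573
R_eff = 1/U_eff = 2.187 m²·K/W
Q = 78 × (21.9 − (-17.3)) / 2.187 = 1398 W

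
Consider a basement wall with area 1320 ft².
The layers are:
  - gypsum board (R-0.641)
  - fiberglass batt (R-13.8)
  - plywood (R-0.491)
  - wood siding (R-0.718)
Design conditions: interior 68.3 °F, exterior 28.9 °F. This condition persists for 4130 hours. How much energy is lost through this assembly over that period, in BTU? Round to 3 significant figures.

13700000 BTU

R_total = 0.641 + 13.8 + 0.491 + 0.718 = 15.65 ft²·°F·h/BTU
Q = 1320 × (68.3 − 28.9) / 15.65 = 3323 BTU/h
E = 3323 × 4130 = 13720000 BTU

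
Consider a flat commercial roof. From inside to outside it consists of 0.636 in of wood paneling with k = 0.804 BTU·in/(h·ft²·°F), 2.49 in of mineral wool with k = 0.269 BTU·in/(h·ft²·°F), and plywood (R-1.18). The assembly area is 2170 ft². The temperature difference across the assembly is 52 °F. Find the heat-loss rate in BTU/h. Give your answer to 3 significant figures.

10100 BTU/h

0.636/0.804 = 0.791
2.49/0.269 = 9.257
R_total = 0.791 + 9.257 + 1.18 = 11.23 ft²·°F·h/BTU
Q = A·ΔT/R = 2170 × 52 / 11.23 = 10050 BTU/h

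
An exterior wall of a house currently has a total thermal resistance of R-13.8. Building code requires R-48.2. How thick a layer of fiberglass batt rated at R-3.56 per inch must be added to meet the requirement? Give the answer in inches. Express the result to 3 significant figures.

9.66 in

ΔR = 48.2 − 13.8 = 34.4 ft²·°F·h/BTU
L = ΔR / (R/in) = 34.4/3.56 = 9.663 in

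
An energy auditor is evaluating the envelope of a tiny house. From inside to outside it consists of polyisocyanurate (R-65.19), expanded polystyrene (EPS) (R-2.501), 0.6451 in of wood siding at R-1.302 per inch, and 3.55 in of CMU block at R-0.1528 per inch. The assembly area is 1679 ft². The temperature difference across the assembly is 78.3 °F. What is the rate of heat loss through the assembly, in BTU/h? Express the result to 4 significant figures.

1903 BTU/h

0.6451 × 1.302 = 0.83992
3.55 × 0.1528 = 0.54244
R_total = 65.19 + 2.501 + 0.83992 + 0.54244 = 69.073 ft²·°F·h/BTU
Q = A·ΔT/R = 1679 × 78.3 / 69.073 = 1903.3 BTU/h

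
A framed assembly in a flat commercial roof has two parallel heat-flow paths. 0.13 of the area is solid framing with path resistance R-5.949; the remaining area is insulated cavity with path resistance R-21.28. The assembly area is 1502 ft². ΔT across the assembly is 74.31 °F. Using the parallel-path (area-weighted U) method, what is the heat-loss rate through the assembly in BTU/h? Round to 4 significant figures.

7002 BTU/h

U_eff = 0.87/21.28 + 0.13/5.949 = 0.040883 + 0.021852 = 0.062736
R_eff = 1/U_eff = 15.94 ft²·°F·h/BTU
Q = 1502 × 74.31 / 15.94 = 7002.2 BTU/h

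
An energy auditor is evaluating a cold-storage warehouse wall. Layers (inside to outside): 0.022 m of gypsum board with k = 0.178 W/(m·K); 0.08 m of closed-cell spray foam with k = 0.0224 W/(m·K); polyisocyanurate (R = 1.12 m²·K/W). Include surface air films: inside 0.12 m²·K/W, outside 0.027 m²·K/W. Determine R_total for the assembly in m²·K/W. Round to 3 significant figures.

0.022/0.178 = 0.1236
0.08/0.0224 = 3.571
R_total = 0.12 + 0.1236 + 3.571 + 1.12 + 0.027 = 4.962 m²·K/W

4.96 m²·K/W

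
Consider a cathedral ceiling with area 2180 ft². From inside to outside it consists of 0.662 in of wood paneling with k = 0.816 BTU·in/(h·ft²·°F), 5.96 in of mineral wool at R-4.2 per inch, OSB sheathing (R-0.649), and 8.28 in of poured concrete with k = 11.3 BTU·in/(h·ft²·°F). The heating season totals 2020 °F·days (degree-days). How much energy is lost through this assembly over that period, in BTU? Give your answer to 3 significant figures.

3880000 BTU

0.662/0.816 = 0.8113
5.96 × 4.2 = 25.03
8.28/11.3 = 0.7327
R_total = 0.8113 + 25.03 + 0.649 + 0.7327 = 27.23 ft²·°F·h/BTU
E = A × HDD × 24 / R = 2180 × 2020 × 24 / 27.23 = 3882000 BTU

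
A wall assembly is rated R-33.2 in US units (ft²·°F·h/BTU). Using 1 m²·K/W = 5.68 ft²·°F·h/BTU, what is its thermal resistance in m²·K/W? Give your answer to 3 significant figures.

R_SI = 33.2/5.68 = 5.845

5.85 m²·K/W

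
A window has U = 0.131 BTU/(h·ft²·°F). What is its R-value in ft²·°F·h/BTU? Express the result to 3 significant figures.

R = 1/U = 1/0.131 = 7.634

7.63 ft²·°F·h/BTU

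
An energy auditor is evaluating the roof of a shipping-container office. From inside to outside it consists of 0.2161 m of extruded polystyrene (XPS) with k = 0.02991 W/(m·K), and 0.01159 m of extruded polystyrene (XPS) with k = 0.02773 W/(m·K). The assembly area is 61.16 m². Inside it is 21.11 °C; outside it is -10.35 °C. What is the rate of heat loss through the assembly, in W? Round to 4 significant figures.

0.2161/0.02991 = 7.225
0.01159/0.02773 = 0.41796
R_total = 7.225 + 0.41796 = 7.643 m²·K/W
Q = A·ΔT/R = 61.16 × (21.11 − (-10.35)) / 7.643 = 251.75 W

251.7 W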